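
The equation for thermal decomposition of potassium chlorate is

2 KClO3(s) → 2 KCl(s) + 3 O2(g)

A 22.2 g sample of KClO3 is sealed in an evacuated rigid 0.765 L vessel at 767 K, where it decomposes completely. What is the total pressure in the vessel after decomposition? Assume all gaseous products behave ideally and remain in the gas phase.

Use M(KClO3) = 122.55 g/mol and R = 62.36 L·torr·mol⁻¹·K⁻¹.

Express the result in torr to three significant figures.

17000 torr

n(KClO3) = 22.2 / 122.55 = 0.1812 mol
n(gas produced) = (3/2) × 0.1812 = 0.2718 mol
P = nRT/V = 0.2718 × 62.36 × 767 / 0.765 = 16990 torr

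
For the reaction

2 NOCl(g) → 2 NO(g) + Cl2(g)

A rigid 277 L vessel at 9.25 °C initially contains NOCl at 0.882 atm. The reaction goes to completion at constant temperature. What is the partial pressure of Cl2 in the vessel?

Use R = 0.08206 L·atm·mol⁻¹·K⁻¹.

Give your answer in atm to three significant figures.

0.441 atm

n(NOCl)₀ = PV/RT = (0.882 × 277) / (0.08206 × 282.4) = 10.54 mol
n(Cl2) = (1/2) × 10.54 = 5.270 mol
P(Cl2) = nRT/V = 5.270 × 0.08206 × 282.4 / 277 = 0.4409 atm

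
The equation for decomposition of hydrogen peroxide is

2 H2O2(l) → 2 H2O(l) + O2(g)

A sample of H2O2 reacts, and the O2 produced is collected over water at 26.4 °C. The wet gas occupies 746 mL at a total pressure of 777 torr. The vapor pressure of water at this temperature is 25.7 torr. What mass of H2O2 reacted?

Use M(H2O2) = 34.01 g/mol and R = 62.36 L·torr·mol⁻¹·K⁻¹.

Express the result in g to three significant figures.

P(O2) = 777 − 25.7 = 751.3 torr
n(O2) = PV/RT = (751.3 × 0.7460) / (62.36 × 299.55) = 0.03000 mol
n(H2O2) = (2/1) × 0.03000 = 0.06000 mol
m(H2O2) = 0.06000 × 34.01 = 2.041 g

2.04 g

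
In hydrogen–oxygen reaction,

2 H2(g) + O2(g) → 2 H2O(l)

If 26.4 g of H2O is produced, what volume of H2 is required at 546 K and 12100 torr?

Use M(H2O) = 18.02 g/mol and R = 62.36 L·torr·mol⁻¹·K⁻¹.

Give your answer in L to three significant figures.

n(H2O) = 26.40 / 18.02 = 1.465 mol
n(H2) = (2/2) × 1.465 = 1.465 mol
V = nRT/P = 1.465 × 62.36 × 546 / 12100 = 4.122 L

4.12 L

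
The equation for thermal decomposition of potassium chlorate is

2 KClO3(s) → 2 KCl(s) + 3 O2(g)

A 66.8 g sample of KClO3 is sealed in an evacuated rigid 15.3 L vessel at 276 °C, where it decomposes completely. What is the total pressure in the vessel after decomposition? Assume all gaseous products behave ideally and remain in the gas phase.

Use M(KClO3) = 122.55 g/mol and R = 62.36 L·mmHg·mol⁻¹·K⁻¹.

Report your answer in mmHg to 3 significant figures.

n(KClO3) = 66.8 / 122.55 = 0.5451 mol
n(gas produced) = (3/2) × 0.5451 = 0.8176 mol
P = nRT/V = 0.8176 × 62.36 × 549.15 / 15.3 = 1830 mmHg

1830 mmHg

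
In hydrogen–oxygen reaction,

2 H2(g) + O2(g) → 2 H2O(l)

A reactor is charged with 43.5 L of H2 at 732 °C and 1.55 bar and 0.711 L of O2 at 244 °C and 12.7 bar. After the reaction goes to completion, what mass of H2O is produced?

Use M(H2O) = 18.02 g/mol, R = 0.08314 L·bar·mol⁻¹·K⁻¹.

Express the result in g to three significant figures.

7.57 g

n(H2) = PV/RT = (1.55 × 43.5) / (0.08314 × 1005.15) = 0.8068 mol
n(O2) = PV/RT = (12.7 × 0.711) / (0.08314 × 517.15) = 0.2100 mol
For 0.8068 mol H2, stoichiometry requires (1/2) × 0.8068 = 0.4034 mol O2; 0.2100 mol is available, so O2 is limiting.
n(H2O) = (2/1) × 0.2100 = 0.4200 mol
m(H2O) = 0.4200 × 18.02 = 7.568 g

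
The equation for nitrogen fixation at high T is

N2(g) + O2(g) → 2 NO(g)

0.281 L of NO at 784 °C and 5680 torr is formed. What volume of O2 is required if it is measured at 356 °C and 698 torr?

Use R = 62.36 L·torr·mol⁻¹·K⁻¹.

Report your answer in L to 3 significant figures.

0.680 L

n(NO) = PV/RT = (5680 × 0.281) / (62.36 × 1057.15) = 0.02421 mol
n(O2) = (1/2) × 0.02421 = 0.01210 mol
V = nRT/P = 0.01210 × 62.36 × 629.15 / 698 = 0.6801 L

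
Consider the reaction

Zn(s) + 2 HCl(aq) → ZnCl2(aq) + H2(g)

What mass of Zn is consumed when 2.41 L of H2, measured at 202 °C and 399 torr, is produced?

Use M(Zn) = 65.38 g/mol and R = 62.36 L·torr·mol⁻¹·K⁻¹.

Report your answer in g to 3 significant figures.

2.12 g

n(H2) = PV/RT = (399 × 2.41) / (62.36 × 475.15) = 0.03245 mol
n(Zn) = (1/1) × 0.03245 = 0.03245 mol
m(Zn) = 0.03245 × 65.38 = 2.122 g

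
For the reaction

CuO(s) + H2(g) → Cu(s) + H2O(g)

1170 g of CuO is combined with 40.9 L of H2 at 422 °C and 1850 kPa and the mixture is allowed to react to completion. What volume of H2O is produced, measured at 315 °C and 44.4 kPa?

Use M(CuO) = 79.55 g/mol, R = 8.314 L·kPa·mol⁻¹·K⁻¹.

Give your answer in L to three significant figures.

1440 L

n(CuO) = 1170 / 79.55 = 14.71 mol
n(H2) = PV/RT = (1850 × 40.9) / (8.314 × 695.15) = 13.09 mol
For 14.71 mol CuO, stoichiometry requires (1/1) × 14.71 = 14.71 mol H2; 13.09 mol is available, so H2 is limiting.
n(H2O) = (1/1) × 13.09 = 13.09 mol
V(H2O) = nRT/P = 13.09 × 8.314 × 588.15 / 44.4 = 1442 L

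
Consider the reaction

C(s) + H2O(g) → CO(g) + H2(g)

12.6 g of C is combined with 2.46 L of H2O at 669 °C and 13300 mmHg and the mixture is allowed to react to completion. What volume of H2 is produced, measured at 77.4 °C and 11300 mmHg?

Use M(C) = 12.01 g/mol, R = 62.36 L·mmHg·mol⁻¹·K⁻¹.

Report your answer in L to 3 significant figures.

1.08 L

n(C) = 12.6 / 12.01 = 1.049 mol
n(H2O) = PV/RT = (13300 × 2.46) / (62.36 × 942.15) = 0.5569 mol
For 1.049 mol C, stoichiometry requires (1/1) × 1.049 = 1.049 mol H2O; 0.5569 mol is available, so H2O is limiting.
n(H2) = (1/1) × 0.5569 = 0.5569 mol
V(H2) = nRT/P = 0.5569 × 62.36 × 350.55 / 11300 = 1.077 L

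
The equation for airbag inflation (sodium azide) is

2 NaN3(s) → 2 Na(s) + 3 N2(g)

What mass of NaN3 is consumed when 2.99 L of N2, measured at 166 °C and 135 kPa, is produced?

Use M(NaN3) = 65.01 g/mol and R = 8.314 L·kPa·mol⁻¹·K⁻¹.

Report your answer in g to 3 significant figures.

4.79 g

n(N2) = PV/RT = (135 × 2.99) / (8.314 × 439.15) = 0.1106 mol
n(NaN3) = (2/3) × 0.1106 = 0.07373 mol
m(NaN3) = 0.07373 × 65.01 = 4.793 g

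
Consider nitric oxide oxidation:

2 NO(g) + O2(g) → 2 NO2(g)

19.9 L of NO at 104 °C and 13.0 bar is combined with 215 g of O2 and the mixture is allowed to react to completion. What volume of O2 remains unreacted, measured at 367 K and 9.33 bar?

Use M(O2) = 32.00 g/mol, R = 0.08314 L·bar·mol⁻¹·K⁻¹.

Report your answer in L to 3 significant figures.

n(NO) = PV/RT = (13.0 × 19.9) / (0.08314 × 377.15) = 8.250 mol
n(O2) = 215 / 32.00 = 6.719 mol
For 8.250 mol NO, stoichiometry requires (1/2) × 8.250 = 4.125 mol O2; 6.719 mol is available, so NO is limiting.
n(O2) consumed = (1/2) × 8.250 = 4.125 mol; remaining = 6.719 − 4.125 = 2.594 mol
V(O2) = nRT/P = 2.594 × 0.08314 × 367 / 9.33 = 8.483 L

8.48 L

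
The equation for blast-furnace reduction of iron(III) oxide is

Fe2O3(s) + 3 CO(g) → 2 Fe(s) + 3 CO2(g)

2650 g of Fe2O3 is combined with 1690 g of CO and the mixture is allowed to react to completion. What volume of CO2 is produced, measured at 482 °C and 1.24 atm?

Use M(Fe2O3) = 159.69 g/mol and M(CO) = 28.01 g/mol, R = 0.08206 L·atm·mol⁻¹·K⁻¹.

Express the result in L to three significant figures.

2490 L

n(Fe2O3) = 2650 / 159.69 = 16.59 mol
n(CO) = 1690 / 28.01 = 60.34 mol
For 16.59 mol Fe2O3, stoichiometry requires (3/1) × 16.59 = 49.77 mol CO; 60.34 mol is available, so Fe2O3 is limiting.
n(CO2) = (3/1) × 16.59 = 49.77 mol
V(CO2) = nRT/P = 49.77 × 0.08206 × 755.15 / 1.24 = 2487 L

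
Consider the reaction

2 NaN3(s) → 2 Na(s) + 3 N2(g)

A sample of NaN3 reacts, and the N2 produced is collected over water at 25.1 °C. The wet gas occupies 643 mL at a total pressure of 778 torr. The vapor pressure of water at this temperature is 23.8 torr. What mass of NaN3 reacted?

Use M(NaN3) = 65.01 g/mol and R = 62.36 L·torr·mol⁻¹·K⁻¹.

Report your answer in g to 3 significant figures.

P(N2) = 778 − 23.8 = 754.2 torr
n(N2) = PV/RT = (754.2 × 0.6430) / (62.36 × 298.25) = 0.02607 mol
n(NaN3) = (2/3) × 0.02607 = 0.01738 mol
m(NaN3) = 0.01738 × 65.01 = 1.130 g

1.13 g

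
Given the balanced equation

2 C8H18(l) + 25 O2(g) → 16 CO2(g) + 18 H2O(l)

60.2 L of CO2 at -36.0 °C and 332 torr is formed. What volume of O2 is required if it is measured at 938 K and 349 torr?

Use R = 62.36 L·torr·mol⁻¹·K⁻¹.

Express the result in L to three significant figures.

354 L

n(CO2) = PV/RT = (332 × 60.2) / (62.36 × 237.15) = 1.351 mol
n(O2) = (25/16) × 1.351 = 2.111 mol
V = nRT/P = 2.111 × 62.36 × 938 / 349 = 353.8 L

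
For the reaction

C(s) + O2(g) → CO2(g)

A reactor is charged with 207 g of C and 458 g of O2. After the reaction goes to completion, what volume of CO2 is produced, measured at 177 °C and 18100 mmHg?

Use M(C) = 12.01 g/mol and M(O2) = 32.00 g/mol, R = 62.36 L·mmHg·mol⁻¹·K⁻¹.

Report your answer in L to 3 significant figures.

n(C) = 207 / 12.01 = 17.24 mol
n(O2) = 458 / 32.00 = 14.31 mol
For 17.24 mol C, stoichiometry requires (1/1) × 17.24 = 17.24 mol O2; 14.31 mol is available, so O2 is limiting.
n(CO2) = (1/1) × 14.31 = 14.31 mol
V(CO2) = nRT/P = 14.31 × 62.36 × 450.15 / 18100 = 22.19 L

22.2 L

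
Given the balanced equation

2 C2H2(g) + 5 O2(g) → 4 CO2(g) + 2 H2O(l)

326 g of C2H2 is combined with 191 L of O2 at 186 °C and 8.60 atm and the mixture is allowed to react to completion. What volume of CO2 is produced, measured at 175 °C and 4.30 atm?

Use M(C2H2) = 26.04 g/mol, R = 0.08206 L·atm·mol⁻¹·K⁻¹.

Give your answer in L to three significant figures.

214 L

n(C2H2) = 326 / 26.04 = 12.52 mol
n(O2) = PV/RT = (8.60 × 191) / (0.08206 × 459.15) = 43.60 mol
For 12.52 mol C2H2, stoichiometry requires (5/2) × 12.52 = 31.30 mol O2; 43.60 mol is available, so C2H2 is limiting.
n(CO2) = (4/2) × 12.52 = 25.04 mol
V(CO2) = nRT/P = 25.04 × 0.08206 × 448.15 / 4.30 = 214.2 L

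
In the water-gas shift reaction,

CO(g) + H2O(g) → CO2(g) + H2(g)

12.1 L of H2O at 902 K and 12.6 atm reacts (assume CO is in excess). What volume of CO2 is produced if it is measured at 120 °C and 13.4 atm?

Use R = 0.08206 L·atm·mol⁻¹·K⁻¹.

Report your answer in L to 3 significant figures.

4.96 L

n(H2O) = PV/RT = (12.6 × 12.1) / (0.08206 × 902) = 2.060 mol
n(CO2) = (1/1) × 2.060 = 2.060 mol
V = nRT/P = 2.060 × 0.08206 × 393.15 / 13.4 = 4.960 L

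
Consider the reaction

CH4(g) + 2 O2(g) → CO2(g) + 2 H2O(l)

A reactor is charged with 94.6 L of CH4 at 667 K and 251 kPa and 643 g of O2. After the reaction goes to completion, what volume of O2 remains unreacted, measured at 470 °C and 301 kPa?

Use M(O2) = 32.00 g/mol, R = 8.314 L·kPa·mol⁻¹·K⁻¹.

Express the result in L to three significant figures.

n(CH4) = PV/RT = (251 × 94.6) / (8.314 × 667) = 4.282 mol
n(O2) = 643 / 32.00 = 20.09 mol
For 4.282 mol CH4, stoichiometry requires (2/1) × 4.282 = 8.564 mol O2; 20.09 mol is available, so CH4 is limiting.
n(O2) consumed = (2/1) × 4.282 = 8.564 mol; remaining = 20.09 − 8.564 = 11.53 mol
V(O2) = nRT/P = 11.53 × 8.314 × 743.15 / 301 = 236.7 L

237 L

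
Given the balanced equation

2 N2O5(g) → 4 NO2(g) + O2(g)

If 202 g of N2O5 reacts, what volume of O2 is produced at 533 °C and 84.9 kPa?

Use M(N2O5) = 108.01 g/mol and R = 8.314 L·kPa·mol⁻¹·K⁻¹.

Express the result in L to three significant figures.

73.8 L

n(N2O5) = 202.0 / 108.01 = 1.870 mol
n(O2) = (1/2) × 1.870 = 0.9350 mol
V = nRT/P = 0.9350 × 8.314 × 806.15 / 84.9 = 73.81 L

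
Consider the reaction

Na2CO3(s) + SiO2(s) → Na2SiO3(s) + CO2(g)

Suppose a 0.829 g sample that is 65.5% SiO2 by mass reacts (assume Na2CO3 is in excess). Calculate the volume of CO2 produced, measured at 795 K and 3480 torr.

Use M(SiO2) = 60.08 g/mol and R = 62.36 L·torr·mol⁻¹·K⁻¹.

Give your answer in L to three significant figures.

mass of SiO2 = 0.829 × 65.5/100 = 0.5430 g
n(SiO2) = 0.5430 / 60.08 = 0.009038 mol
n(CO2) = (1/1) × 0.009038 = 0.009038 mol
V = nRT/P = 0.009038 × 62.36 × 795 / 3480 = 0.1288 L

0.129 L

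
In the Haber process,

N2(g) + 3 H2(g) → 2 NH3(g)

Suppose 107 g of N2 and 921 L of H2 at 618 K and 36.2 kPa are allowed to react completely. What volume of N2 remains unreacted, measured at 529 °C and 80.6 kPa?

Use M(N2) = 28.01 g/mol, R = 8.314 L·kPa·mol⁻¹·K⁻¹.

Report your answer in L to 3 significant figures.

n(N2) = 107 / 28.01 = 3.820 mol
n(H2) = PV/RT = (36.2 × 921) / (8.314 × 618) = 6.489 mol
For 3.820 mol N2, stoichiometry requires (3/1) × 3.820 = 11.46 mol H2; 6.489 mol is available, so H2 is limiting.
n(N2) consumed = (1/3) × 6.489 = 2.163 mol; remaining = 3.820 − 2.163 = 1.657 mol
V(N2) = nRT/P = 1.657 × 8.314 × 802.15 / 80.6 = 137.1 L

137 L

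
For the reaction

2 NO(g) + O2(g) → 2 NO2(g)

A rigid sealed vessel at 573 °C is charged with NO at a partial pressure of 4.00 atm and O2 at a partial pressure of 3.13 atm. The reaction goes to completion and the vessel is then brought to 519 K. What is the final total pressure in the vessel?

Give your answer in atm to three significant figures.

With V and T fixed, P_i ∝ n_i, so the mole ratios apply directly to partial pressures at 573 °C.
P(O2) required for 4.00 atm of NO = (1/2) × 4.00 = 2.000 atm; available 3.13 atm, so NO is limiting.
P(O2) remaining = 3.13 − (1/2) × 4.00 = 1.130 atm
P(gaseous products) = (2)/2 × 4.00 = 4.000 atm
P_total at 573 °C = 1.130 + 4.000 = 5.130 atm
Scaling to 519 K: P = 5.130 × 519/846.15 = 3.147 atm

3.15 atm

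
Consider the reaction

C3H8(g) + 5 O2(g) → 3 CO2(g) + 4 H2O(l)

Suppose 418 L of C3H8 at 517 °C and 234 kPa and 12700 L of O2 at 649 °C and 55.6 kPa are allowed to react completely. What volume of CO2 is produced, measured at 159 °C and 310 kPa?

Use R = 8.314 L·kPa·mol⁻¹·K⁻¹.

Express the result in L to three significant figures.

n(C3H8) = PV/RT = (234 × 418) / (8.314 × 790.15) = 14.89 mol
n(O2) = PV/RT = (55.6 × 12700) / (8.314 × 922.15) = 92.10 mol
For 14.89 mol C3H8, stoichiometry requires (5/1) × 14.89 = 74.45 mol O2; 92.10 mol is available, so C3H8 is limiting.
n(CO2) = (3/1) × 14.89 = 44.67 mol
V(CO2) = nRT/P = 44.67 × 8.314 × 432.15 / 310 = 517.7 L

518 L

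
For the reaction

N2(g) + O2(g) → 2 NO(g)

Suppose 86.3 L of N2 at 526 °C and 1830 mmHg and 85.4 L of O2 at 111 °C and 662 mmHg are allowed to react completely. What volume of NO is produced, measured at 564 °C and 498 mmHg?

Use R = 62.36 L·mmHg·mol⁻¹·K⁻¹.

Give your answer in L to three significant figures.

n(N2) = PV/RT = (1830 × 86.3) / (62.36 × 799.15) = 3.169 mol
n(O2) = PV/RT = (662 × 85.4) / (62.36 × 384.15) = 2.360 mol
For 3.169 mol N2, stoichiometry requires (1/1) × 3.169 = 3.169 mol O2; 2.360 mol is available, so O2 is limiting.
n(NO) = (2/1) × 2.360 = 4.720 mol
V(NO) = nRT/P = 4.720 × 62.36 × 837.15 / 498 = 494.8 L

495 L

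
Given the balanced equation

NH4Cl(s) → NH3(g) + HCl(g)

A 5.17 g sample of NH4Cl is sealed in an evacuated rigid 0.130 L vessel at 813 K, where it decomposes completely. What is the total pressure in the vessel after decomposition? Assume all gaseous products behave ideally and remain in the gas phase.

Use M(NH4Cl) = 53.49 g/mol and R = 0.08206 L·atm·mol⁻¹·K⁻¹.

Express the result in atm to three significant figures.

99.2 atm

n(NH4Cl) = 5.17 / 53.49 = 0.09665 mol
n(gas produced) = (2/1) × 0.09665 = 0.1933 mol
P = nRT/V = 0.1933 × 0.08206 × 813 / 0.130 = 99.20 atm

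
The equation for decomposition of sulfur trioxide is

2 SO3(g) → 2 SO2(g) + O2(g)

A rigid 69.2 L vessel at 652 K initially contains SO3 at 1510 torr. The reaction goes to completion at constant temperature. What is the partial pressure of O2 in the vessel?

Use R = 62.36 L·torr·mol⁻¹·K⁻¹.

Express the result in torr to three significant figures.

755 torr

n(SO3)₀ = PV/RT = (1510 × 69.2) / (62.36 × 652) = 2.570 mol
n(O2) = (1/2) × 2.570 = 1.285 mol
P(O2) = nRT/V = 1.285 × 62.36 × 652 / 69.2 = 755.0 torr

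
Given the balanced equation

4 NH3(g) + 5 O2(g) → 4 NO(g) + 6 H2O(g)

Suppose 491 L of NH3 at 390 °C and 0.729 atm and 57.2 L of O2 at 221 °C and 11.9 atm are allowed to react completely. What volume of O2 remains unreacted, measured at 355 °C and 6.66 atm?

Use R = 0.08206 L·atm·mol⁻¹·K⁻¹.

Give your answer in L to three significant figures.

n(NH3) = PV/RT = (0.729 × 491) / (0.08206 × 663.15) = 6.578 mol
n(O2) = PV/RT = (11.9 × 57.2) / (0.08206 × 494.15) = 16.79 mol
For 6.578 mol NH3, stoichiometry requires (5/4) × 6.578 = 8.223 mol O2; 16.79 mol is available, so NH3 is limiting.
n(O2) consumed = (5/4) × 6.578 = 8.223 mol; remaining = 16.79 − 8.223 = 8.567 mol
V(O2) = nRT/P = 8.567 × 0.08206 × 628.15 / 6.66 = 66.31 L

66.3 L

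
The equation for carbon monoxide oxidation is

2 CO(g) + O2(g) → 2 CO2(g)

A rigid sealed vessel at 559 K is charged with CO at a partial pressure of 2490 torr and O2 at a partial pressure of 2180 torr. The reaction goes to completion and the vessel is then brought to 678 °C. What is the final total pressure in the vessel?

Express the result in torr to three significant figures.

5830 torr

With V and T fixed, P_i ∝ n_i, so the mole ratios apply directly to partial pressures at 559 K.
P(O2) required for 2490 torr of CO = (1/2) × 2490 = 1245 torr; available 2180 torr, so CO is limiting.
P(O2) remaining = 2180 − (1/2) × 2490 = 935.0 torr
P(gaseous products) = (2)/2 × 2490 = 2490 torr
P_total at 559 K = 935.0 + 2490 = 3425 torr
Scaling to 678 °C: P = 3425 × 951.15/559 = 5828 torr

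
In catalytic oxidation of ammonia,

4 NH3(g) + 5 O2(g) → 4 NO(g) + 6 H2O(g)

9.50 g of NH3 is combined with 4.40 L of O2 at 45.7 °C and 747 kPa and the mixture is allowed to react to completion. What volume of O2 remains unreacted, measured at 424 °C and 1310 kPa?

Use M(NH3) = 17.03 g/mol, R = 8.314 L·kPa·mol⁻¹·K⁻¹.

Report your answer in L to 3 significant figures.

2.40 L

n(NH3) = 9.50 / 17.03 = 0.5578 mol
n(O2) = PV/RT = (747 × 4.40) / (8.314 × 318.85) = 1.240 mol
For 0.5578 mol NH3, stoichiometry requires (5/4) × 0.5578 = 0.6972 mol O2; 1.240 mol is available, so NH3 is limiting.
n(O2) consumed = (5/4) × 0.5578 = 0.6972 mol; remaining = 1.240 − 0.6972 = 0.5428 mol
V(O2) = nRT/P = 0.5428 × 8.314 × 697.15 / 1310 = 2.402 L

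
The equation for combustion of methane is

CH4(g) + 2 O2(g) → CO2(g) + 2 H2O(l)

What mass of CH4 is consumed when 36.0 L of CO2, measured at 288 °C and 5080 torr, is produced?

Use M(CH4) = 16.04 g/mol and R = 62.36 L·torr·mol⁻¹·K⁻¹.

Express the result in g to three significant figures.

n(CO2) = PV/RT = (5080 × 36.0) / (62.36 × 561.15) = 5.226 mol
n(CH4) = (1/1) × 5.226 = 5.226 mol
m(CH4) = 5.226 × 16.04 = 83.83 g

83.8 g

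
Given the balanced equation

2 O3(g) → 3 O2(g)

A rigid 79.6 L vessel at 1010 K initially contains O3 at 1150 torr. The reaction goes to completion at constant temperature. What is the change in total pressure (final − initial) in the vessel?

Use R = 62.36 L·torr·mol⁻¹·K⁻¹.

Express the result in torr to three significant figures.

Rigid vessel, constant T ⇒ P scales with total gas moles (2 → 3).
P_final = (3/2) × 1150 = 1725 torr; ΔP = 1725 − 1150 = 575.0 torr

575 torr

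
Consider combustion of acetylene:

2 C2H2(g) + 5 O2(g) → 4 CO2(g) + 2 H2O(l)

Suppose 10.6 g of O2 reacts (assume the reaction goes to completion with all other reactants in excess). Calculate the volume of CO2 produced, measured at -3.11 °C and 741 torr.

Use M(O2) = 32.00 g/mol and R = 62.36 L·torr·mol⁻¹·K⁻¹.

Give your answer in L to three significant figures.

6.02 L

n(O2) = 10.60 / 32.00 = 0.3312 mol
n(CO2) = (4/5) × 0.3312 = 0.2650 mol
V = nRT/P = 0.2650 × 62.36 × 270.04 / 741 = 6.022 L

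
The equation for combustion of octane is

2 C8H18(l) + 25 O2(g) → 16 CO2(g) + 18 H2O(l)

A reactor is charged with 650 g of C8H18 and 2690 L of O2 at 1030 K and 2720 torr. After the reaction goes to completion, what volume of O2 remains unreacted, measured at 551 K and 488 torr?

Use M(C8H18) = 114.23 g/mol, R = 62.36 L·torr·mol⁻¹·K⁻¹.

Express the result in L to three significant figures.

3010 L

n(C8H18) = 650 / 114.23 = 5.690 mol
n(O2) = PV/RT = (2720 × 2690) / (62.36 × 1030) = 113.9 mol
For 5.690 mol C8H18, stoichiometry requires (25/2) × 5.690 = 71.12 mol O2; 113.9 mol is available, so C8H18 is limiting.
n(O2) consumed = (25/2) × 5.690 = 71.12 mol; remaining = 113.9 − 71.12 = 42.78 mol
V(O2) = nRT/P = 42.78 × 62.36 × 551 / 488 = 3012 L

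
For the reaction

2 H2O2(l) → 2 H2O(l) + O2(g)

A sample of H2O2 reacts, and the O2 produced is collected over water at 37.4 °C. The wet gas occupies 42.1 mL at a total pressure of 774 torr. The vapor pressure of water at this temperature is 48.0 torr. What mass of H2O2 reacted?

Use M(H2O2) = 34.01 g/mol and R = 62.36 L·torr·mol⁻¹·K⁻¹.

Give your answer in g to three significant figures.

0.107 g

P(O2) = 774 − 48.0 = 726.0 torr
n(O2) = PV/RT = (726.0 × 0.04210) / (62.36 × 310.55) = 0.001578 mol
n(H2O2) = (2/1) × 0.001578 = 0.003156 mol
m(H2O2) = 0.003156 × 34.01 = 0.1073 g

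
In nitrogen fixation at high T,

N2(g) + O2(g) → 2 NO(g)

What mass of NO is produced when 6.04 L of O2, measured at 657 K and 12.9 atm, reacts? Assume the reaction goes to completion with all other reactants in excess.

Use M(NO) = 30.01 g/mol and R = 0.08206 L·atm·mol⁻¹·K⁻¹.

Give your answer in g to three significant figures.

n(O2) = PV/RT = (12.9 × 6.04) / (0.08206 × 657) = 1.445 mol
n(NO) = (2/1) × 1.445 = 2.890 mol
m(NO) = 2.890 × 30.01 = 86.73 g

86.7 g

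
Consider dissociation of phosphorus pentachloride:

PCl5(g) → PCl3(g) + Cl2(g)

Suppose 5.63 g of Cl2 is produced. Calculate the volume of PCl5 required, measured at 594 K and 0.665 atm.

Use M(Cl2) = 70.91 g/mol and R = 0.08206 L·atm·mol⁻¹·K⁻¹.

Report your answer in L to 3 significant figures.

n(Cl2) = 5.630 / 70.91 = 0.07940 mol
n(PCl5) = (1/1) × 0.07940 = 0.07940 mol
V = nRT/P = 0.07940 × 0.08206 × 594 / 0.665 = 5.820 L

5.82 L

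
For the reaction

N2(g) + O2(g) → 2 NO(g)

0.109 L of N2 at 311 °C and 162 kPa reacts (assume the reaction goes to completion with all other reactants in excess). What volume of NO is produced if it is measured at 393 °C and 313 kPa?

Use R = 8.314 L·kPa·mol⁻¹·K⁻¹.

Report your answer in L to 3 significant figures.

n(N2) = PV/RT = (162 × 0.109) / (8.314 × 584.15) = 0.003636 mol
n(NO) = (2/1) × 0.003636 = 0.007272 mol
V = nRT/P = 0.007272 × 8.314 × 666.15 / 313 = 0.1287 L

0.129 L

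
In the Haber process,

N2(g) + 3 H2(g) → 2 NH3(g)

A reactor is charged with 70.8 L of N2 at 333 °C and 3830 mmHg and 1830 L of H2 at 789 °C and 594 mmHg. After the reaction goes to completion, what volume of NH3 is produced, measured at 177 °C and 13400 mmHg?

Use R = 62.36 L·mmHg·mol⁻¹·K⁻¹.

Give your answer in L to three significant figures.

n(N2) = PV/RT = (3830 × 70.8) / (62.36 × 606.15) = 7.174 mol
n(H2) = PV/RT = (594 × 1830) / (62.36 × 1062.15) = 16.41 mol
For 7.174 mol N2, stoichiometry requires (3/1) × 7.174 = 21.52 mol H2; 16.41 mol is available, so H2 is limiting.
n(NH3) = (2/3) × 16.41 = 10.94 mol
V(NH3) = nRT/P = 10.94 × 62.36 × 450.15 / 13400 = 22.92 L

22.9 L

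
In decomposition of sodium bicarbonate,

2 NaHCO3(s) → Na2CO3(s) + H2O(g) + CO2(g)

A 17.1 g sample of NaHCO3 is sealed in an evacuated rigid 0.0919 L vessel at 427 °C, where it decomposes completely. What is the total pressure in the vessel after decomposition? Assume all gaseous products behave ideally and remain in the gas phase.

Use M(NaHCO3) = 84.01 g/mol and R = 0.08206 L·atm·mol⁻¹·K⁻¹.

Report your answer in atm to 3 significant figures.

127 atm

n(NaHCO3) = 17.1 / 84.01 = 0.2035 mol
n(gas produced) = (2/2) × 0.2035 = 0.2035 mol
P = nRT/V = 0.2035 × 0.08206 × 700.15 / 0.0919 = 127.2 atm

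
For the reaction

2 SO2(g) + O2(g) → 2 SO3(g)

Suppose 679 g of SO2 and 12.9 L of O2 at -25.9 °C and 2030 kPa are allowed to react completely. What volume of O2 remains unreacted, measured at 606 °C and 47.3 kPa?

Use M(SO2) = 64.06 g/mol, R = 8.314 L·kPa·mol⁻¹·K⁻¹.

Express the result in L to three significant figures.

1150 L

n(SO2) = 679 / 64.06 = 10.60 mol
n(O2) = PV/RT = (2030 × 12.9) / (8.314 × 247.25) = 12.74 mol
For 10.60 mol SO2, stoichiometry requires (1/2) × 10.60 = 5.300 mol O2; 12.74 mol is available, so SO2 is limiting.
n(O2) consumed = (1/2) × 10.60 = 5.300 mol; remaining = 12.74 − 5.300 = 7.440 mol
V(O2) = nRT/P = 7.440 × 8.314 × 879.15 / 47.3 = 1150 L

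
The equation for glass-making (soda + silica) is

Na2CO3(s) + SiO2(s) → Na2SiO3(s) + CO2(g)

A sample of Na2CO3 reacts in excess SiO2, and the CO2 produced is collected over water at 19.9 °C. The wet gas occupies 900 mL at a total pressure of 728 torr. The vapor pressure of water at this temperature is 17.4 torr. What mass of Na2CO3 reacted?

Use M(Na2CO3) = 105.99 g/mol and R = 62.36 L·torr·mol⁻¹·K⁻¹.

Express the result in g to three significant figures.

P(CO2) = 728 − 17.4 = 710.6 torr
n(CO2) = PV/RT = (710.6 × 0.9000) / (62.36 × 293.05) = 0.03500 mol
n(Na2CO3) = (1/1) × 0.03500 = 0.03500 mol
m(Na2CO3) = 0.03500 × 105.99 = 3.710 g

3.71 g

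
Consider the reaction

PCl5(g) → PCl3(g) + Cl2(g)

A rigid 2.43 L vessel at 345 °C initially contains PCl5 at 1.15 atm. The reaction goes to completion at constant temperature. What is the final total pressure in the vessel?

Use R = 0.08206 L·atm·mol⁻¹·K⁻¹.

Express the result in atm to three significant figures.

2.30 atm

Rigid vessel, constant T ⇒ P scales with total gas moles (1 → 2).
P_final = (2/1) × 1.15 = 2.300 atm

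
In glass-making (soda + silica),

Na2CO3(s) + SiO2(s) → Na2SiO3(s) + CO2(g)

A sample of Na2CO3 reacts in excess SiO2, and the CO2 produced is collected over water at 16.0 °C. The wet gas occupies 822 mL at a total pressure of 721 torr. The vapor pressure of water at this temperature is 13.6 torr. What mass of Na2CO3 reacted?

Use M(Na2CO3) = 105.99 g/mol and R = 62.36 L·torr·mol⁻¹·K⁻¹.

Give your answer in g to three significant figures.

3.42 g

P(CO2) = 721 − 13.6 = 707.4 torr
n(CO2) = PV/RT = (707.4 × 0.8220) / (62.36 × 289.15) = 0.03225 mol
n(Na2CO3) = (1/1) × 0.03225 = 0.03225 mol
m(Na2CO3) = 0.03225 × 105.99 = 3.418 g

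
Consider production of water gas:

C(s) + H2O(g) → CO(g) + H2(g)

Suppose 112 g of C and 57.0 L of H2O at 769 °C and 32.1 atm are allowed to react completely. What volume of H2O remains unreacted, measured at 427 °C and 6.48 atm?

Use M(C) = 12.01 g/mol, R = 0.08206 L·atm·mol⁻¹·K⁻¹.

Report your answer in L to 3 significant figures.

107 L

n(C) = 112 / 12.01 = 9.326 mol
n(H2O) = PV/RT = (32.1 × 57.0) / (0.08206 × 1042.15) = 21.40 mol
For 9.326 mol C, stoichiometry requires (1/1) × 9.326 = 9.326 mol H2O; 21.40 mol is available, so C is limiting.
n(H2O) consumed = (1/1) × 9.326 = 9.326 mol; remaining = 21.40 − 9.326 = 12.07 mol
V(H2O) = nRT/P = 12.07 × 0.08206 × 700.15 / 6.48 = 107.0 L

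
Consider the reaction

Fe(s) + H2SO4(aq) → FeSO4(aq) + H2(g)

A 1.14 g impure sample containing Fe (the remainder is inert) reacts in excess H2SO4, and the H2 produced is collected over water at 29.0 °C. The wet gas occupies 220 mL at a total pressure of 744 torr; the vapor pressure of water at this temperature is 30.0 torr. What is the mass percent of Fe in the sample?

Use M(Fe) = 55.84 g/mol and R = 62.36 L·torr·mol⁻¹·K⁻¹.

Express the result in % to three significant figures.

40.8 %

P(H2) = 744 − 30.0 = 714.0 torr
n(H2) = PV/RT = (714.0 × 0.2200) / (62.36 × 302.15) = 0.008337 mol
n(Fe) = (1/1) × 0.008337 = 0.008337 mol
m(Fe) = 0.008337 × 55.84 = 0.4655 g
%Fe = 0.4655 / 1.14 × 100 = 40.83%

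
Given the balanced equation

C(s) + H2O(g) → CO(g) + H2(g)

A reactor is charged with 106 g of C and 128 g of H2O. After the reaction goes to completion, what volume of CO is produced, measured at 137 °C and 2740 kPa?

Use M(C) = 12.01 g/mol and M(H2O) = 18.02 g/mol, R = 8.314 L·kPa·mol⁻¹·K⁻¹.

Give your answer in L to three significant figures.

8.84 L

n(C) = 106 / 12.01 = 8.826 mol
n(H2O) = 128 / 18.02 = 7.103 mol
For 8.826 mol C, stoichiometry requires (1/1) × 8.826 = 8.826 mol H2O; 7.103 mol is available, so H2O is limiting.
n(CO) = (1/1) × 7.103 = 7.103 mol
V(CO) = nRT/P = 7.103 × 8.314 × 410.15 / 2740 = 8.840 L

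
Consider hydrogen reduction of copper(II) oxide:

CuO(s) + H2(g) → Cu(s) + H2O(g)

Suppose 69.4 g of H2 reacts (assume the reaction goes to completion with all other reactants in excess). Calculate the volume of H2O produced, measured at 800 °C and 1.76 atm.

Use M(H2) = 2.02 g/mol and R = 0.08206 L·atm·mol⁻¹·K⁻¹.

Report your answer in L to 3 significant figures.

n(H2) = 69.40 / 2.02 = 34.36 mol
n(H2O) = (1/1) × 34.36 = 34.36 mol
V = nRT/P = 34.36 × 0.08206 × 1073.15 / 1.76 = 1719 L

1720 L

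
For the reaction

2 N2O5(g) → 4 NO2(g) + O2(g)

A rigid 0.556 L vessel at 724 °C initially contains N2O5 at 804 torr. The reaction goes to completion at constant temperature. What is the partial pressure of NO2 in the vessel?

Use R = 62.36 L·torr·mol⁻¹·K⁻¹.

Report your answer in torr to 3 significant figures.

n(N2O5)₀ = PV/RT = (804 × 0.556) / (62.36 × 997.15) = 0.007189 mol
n(NO2) = (4/2) × 0.007189 = 0.01438 mol
P(NO2) = nRT/V = 0.01438 × 62.36 × 997.15 / 0.556 = 1608 torr

1610 torr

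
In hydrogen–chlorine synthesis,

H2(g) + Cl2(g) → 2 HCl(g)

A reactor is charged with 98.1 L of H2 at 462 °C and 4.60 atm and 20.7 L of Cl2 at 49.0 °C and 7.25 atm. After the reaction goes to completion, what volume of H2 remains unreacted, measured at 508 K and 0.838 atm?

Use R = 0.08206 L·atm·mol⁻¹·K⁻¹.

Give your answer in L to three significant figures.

89.7 L

n(H2) = PV/RT = (4.60 × 98.1) / (0.08206 × 735.15) = 7.480 mol
n(Cl2) = PV/RT = (7.25 × 20.7) / (0.08206 × 322.15) = 5.677 mol
For 7.480 mol H2, stoichiometry requires (1/1) × 7.480 = 7.480 mol Cl2; 5.677 mol is available, so Cl2 is limiting.
n(H2) consumed = (1/1) × 5.677 = 5.677 mol; remaining = 7.480 − 5.677 = 1.803 mol
V(H2) = nRT/P = 1.803 × 0.08206 × 508 / 0.838 = 89.69 L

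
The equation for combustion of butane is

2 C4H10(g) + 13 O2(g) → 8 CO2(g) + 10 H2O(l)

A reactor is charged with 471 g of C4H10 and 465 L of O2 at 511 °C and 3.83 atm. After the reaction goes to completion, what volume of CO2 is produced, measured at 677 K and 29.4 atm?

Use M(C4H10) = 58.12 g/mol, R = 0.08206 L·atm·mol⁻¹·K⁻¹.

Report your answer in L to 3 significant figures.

n(C4H10) = 471 / 58.12 = 8.104 mol
n(O2) = PV/RT = (3.83 × 465) / (0.08206 × 784.15) = 27.68 mol
For 8.104 mol C4H10, stoichiometry requires (13/2) × 8.104 = 52.68 mol O2; 27.68 mol is available, so O2 is limiting.
n(CO2) = (8/13) × 27.68 = 17.03 mol
V(CO2) = nRT/P = 17.03 × 0.08206 × 677 / 29.4 = 32.18 L

32.2 L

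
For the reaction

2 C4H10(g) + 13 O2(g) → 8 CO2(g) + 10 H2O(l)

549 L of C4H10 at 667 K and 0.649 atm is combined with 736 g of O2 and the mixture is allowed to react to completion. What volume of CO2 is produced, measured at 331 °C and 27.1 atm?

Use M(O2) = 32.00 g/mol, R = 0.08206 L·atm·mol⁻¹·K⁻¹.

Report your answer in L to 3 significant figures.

25.9 L

n(C4H10) = PV/RT = (0.649 × 549) / (0.08206 × 667) = 6.510 mol
n(O2) = 736 / 32.00 = 23.00 mol
For 6.510 mol C4H10, stoichiometry requires (13/2) × 6.510 = 42.31 mol O2; 23.00 mol is available, so O2 is limiting.
n(CO2) = (8/13) × 23.00 = 14.15 mol
V(CO2) = nRT/P = 14.15 × 0.08206 × 604.15 / 27.1 = 25.89 L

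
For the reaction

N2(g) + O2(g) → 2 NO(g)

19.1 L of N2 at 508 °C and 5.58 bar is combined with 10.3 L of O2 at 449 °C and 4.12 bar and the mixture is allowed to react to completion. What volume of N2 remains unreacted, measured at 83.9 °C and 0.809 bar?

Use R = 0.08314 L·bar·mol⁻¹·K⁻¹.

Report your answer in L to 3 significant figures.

34.3 L

n(N2) = PV/RT = (5.58 × 19.1) / (0.08314 × 781.15) = 1.641 mol
n(O2) = PV/RT = (4.12 × 10.3) / (0.08314 × 722.15) = 0.7068 mol
For 1.641 mol N2, stoichiometry requires (1/1) × 1.641 = 1.641 mol O2; 0.7068 mol is available, so O2 is limiting.
n(N2) consumed = (1/1) × 0.7068 = 0.7068 mol; remaining = 1.641 − 0.7068 = 0.9342 mol
V(N2) = nRT/P = 0.9342 × 0.08314 × 357.05 / 0.809 = 34.28 L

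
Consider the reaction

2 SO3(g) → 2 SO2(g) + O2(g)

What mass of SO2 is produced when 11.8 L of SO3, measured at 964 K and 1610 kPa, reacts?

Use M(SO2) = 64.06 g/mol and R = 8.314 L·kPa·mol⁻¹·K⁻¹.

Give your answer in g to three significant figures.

n(SO3) = PV/RT = (1610 × 11.8) / (8.314 × 964) = 2.370 mol
n(SO2) = (2/2) × 2.370 = 2.370 mol
m(SO2) = 2.370 × 64.06 = 151.8 g

152 g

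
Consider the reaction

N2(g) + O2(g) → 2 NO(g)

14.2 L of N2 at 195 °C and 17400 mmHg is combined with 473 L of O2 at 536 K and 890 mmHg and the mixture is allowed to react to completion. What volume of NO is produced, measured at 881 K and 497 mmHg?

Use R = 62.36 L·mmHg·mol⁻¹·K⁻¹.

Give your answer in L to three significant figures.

n(N2) = PV/RT = (17400 × 14.2) / (62.36 × 468.15) = 8.463 mol
n(O2) = PV/RT = (890 × 473) / (62.36 × 536) = 12.59 mol
For 8.463 mol N2, stoichiometry requires (1/1) × 8.463 = 8.463 mol O2; 12.59 mol is available, so N2 is limiting.
n(NO) = (2/1) × 8.463 = 16.93 mol
V(NO) = nRT/P = 16.93 × 62.36 × 881 / 497 = 1871 L

1870 L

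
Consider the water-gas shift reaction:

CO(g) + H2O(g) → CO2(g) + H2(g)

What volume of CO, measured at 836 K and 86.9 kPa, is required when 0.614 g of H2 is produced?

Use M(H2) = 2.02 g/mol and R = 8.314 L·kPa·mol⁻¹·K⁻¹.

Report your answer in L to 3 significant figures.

24.3 L

n(H2) = 0.6140 / 2.02 = 0.3040 mol
n(CO) = (1/1) × 0.3040 = 0.3040 mol
V = nRT/P = 0.3040 × 8.314 × 836 / 86.9 = 24.31 L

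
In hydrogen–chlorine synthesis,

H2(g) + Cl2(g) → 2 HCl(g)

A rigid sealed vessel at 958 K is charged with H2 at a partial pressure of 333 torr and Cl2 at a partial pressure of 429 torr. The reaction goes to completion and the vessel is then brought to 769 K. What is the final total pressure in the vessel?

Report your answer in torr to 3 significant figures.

With V and T fixed, P_i ∝ n_i, so the mole ratios apply directly to partial pressures at 958 K.
P(Cl2) required for 333 torr of H2 = (1/1) × 333 = 333.0 torr; available 429 torr, so H2 is limiting.
P(Cl2) remaining = 429 − (1/1) × 333 = 96.00 torr
P(gaseous products) = (2)/1 × 333 = 666.0 torr
P_total at 958 K = 96.00 + 666.0 = 762.0 torr
Scaling to 769 K: P = 762.0 × 769/958 = 611.7 torr

612 torr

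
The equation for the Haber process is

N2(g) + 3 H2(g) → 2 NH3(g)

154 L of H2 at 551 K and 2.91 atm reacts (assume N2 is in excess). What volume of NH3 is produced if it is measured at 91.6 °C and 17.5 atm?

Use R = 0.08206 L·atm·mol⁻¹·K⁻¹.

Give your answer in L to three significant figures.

11.3 L

n(H2) = PV/RT = (2.91 × 154) / (0.08206 × 551) = 9.911 mol
n(NH3) = (2/3) × 9.911 = 6.607 mol
V = nRT/P = 6.607 × 0.08206 × 364.75 / 17.5 = 11.30 L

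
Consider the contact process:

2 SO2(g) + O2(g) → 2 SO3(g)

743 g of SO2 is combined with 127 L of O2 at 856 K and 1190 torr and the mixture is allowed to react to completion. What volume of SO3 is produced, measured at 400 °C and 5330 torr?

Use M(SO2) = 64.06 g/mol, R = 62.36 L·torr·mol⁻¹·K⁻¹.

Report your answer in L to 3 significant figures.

n(SO2) = 743 / 64.06 = 11.60 mol
n(O2) = PV/RT = (1190 × 127) / (62.36 × 856) = 2.831 mol
For 11.60 mol SO2, stoichiometry requires (1/2) × 11.60 = 5.800 mol O2; 2.831 mol is available, so O2 is limiting.
n(SO3) = (2/1) × 2.831 = 5.662 mol
V(SO3) = nRT/P = 5.662 × 62.36 × 673.15 / 5330 = 44.59 L

44.6 L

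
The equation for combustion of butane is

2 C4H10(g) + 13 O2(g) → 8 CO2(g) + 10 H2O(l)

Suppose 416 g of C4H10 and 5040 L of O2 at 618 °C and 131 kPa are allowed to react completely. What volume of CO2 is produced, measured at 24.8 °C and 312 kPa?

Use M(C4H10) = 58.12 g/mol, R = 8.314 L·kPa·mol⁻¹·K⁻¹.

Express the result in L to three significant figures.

n(C4H10) = 416 / 58.12 = 7.158 mol
n(O2) = PV/RT = (131 × 5040) / (8.314 × 891.15) = 89.11 mol
For 7.158 mol C4H10, stoichiometry requires (13/2) × 7.158 = 46.53 mol O2; 89.11 mol is available, so C4H10 is limiting.
n(CO2) = (8/2) × 7.158 = 28.63 mol
V(CO2) = nRT/P = 28.63 × 8.314 × 297.95 / 312 = 227.3 L

227 L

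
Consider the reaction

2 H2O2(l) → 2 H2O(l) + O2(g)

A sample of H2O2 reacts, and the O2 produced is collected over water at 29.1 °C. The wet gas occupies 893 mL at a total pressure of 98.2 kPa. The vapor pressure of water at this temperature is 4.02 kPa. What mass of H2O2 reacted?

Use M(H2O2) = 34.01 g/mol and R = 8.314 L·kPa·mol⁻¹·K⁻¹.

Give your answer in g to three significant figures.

2.28 g

P(O2) = 98.2 − 4.02 = 94.18 kPa
n(O2) = PV/RT = (94.18 × 0.8930) / (8.314 × 302.25) = 0.03347 mol
n(H2O2) = (2/1) × 0.03347 = 0.06694 mol
m(H2O2) = 0.06694 × 34.01 = 2.277 g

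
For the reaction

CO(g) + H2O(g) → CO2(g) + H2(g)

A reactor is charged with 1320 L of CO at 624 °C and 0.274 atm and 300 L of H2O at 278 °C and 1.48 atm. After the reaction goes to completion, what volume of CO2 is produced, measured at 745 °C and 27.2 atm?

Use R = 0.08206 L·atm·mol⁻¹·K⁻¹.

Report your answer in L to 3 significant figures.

n(CO) = PV/RT = (0.274 × 1320) / (0.08206 × 897.15) = 4.913 mol
n(H2O) = PV/RT = (1.48 × 300) / (0.08206 × 551.15) = 9.817 mol
For 4.913 mol CO, stoichiometry requires (1/1) × 4.913 = 4.913 mol H2O; 9.817 mol is available, so CO is limiting.
n(CO2) = (1/1) × 4.913 = 4.913 mol
V(CO2) = nRT/P = 4.913 × 0.08206 × 1018.15 / 27.2 = 15.09 L

15.1 L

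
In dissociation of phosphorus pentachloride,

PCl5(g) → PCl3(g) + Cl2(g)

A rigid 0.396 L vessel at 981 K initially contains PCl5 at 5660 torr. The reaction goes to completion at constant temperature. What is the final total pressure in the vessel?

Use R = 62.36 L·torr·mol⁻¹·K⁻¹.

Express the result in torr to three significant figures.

At constant T and V, P ∝ n(gas): 1 mol gas → 2 mol gas.
P_final = (2/1) × 5660 = 11320 torr

11300 torr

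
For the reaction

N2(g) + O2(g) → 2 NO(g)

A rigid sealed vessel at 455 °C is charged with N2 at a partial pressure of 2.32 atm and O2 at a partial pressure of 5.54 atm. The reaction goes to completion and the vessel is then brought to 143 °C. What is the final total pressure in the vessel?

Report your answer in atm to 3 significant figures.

4.49 atm

At constant V, partial pressures at 455 °C are proportional to moles, so apply stoichiometry directly to pressures.
P(O2) required for 2.32 atm of N2 = (1/1) × 2.32 = 2.320 atm; available 5.54 atm, so N2 is limiting.
P(O2) remaining = 5.54 − (1/1) × 2.32 = 3.220 atm
P(gaseous products) = (2)/1 × 2.32 = 4.640 atm
P_total at 455 °C = 3.220 + 4.640 = 7.860 atm
Scaling to 143 °C: P = 7.860 × 416.15/728.15 = 4.492 atm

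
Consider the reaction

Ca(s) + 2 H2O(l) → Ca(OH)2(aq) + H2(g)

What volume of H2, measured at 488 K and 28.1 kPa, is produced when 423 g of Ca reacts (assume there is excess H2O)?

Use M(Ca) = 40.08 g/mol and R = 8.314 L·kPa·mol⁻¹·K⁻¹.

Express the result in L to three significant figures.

1520 L

n(Ca) = 423.0 / 40.08 = 10.55 mol
n(H2) = (1/1) × 10.55 = 10.55 mol
V = nRT/P = 10.55 × 8.314 × 488 / 28.1 = 1523 L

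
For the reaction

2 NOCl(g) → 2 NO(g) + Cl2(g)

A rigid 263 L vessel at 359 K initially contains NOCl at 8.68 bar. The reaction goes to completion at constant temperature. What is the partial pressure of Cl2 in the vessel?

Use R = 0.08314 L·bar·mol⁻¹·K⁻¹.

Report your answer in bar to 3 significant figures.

4.34 bar

n(NOCl)₀ = PV/RT = (8.68 × 263) / (0.08314 × 359) = 76.48 mol
n(Cl2) = (1/2) × 76.48 = 38.24 mol
P(Cl2) = nRT/V = 38.24 × 0.08314 × 359 / 263 = 4.340 bar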